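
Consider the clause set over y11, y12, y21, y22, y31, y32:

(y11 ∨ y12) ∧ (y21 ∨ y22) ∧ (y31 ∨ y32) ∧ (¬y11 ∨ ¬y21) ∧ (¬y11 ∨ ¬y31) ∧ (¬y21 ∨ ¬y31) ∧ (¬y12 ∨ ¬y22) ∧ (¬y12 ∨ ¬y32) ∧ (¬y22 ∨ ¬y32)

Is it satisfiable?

Unsatisfiable

Branch on y11: set y11 = True.
The clause (¬y21) is unit, so y21 = False.
The clause (y22) is unit, so y22 = True.
The clause (¬y31) is unit, so y31 = False.
The clause (y32) is unit, so y32 = True.
That conflicts with the unit clause (¬y32).
Backtrack on y11: now try y11 = False.
The clause (y12) is unit, so y12 = True.
The clause (¬y22) is unit, so y22 = False.
The clause (y21) is unit, so y21 = True.
The clause (¬y31) is unit, so y31 = False.
The clause (y32) is unit, so y32 = True.
That conflicts with the unit clause (¬y32).
Neither y11 = True nor y11 = False works.
No assignment satisfies every clause.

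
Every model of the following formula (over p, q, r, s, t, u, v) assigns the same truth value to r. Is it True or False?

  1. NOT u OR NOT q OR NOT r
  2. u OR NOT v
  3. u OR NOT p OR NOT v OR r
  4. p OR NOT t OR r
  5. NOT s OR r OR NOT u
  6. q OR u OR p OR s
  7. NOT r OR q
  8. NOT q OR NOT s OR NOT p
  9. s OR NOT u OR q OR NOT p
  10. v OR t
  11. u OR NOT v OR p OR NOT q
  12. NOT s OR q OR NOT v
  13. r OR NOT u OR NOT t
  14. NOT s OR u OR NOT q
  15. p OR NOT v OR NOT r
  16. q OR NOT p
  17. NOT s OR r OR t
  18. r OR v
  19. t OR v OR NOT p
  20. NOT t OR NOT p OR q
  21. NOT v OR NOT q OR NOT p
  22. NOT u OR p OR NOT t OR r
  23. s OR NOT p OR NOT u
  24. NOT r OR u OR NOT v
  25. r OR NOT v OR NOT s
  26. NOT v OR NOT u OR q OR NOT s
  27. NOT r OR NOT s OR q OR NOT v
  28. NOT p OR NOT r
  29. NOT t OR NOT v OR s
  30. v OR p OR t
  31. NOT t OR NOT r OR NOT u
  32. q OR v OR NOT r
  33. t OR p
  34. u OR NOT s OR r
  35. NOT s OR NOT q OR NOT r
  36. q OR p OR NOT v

True

Suppose r = false.
From the singleton clause (v), v = true.
From the singleton clause (u), u = true.
From the singleton clause (NOT s), s = false.
From the singleton clause (NOT t), t = false.
From the singleton clause (NOT p), p = false.
Now (p) is unsatisfied and unit — conflict.
So every satisfying assignment has r = True.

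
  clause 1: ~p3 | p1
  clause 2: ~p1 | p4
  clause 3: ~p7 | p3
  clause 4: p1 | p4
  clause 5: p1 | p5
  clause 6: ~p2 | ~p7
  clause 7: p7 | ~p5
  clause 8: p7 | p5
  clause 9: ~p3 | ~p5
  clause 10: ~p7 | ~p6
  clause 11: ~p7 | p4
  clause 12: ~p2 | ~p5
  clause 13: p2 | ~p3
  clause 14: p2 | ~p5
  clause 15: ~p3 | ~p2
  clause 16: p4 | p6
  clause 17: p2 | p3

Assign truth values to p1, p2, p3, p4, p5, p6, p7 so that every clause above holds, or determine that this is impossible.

Case p3 = 0:
Unit clause (~p7) forces p7 = 0.
Unit clause (~p5) forces p5 = 0.
That conflicts with the unit clause (p5).
Undo p3 and try p3 = 1.
Unit clause (p1) forces p1 = 1.
Unit clause (p4) forces p4 = 1.
Unit clause (~p5) forces p5 = 0.
Unit clause (p7) forces p7 = 1.
Unit clause (~p2) forces p2 = 0.
That conflicts with the unit clause (p2).
Both values of p3 lead to a conflict.

UNSATISFIABLE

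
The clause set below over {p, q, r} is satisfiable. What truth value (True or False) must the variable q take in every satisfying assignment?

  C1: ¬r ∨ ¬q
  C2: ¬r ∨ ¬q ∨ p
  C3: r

Suppose q = True.
(¬r) alone gives r = False.
That conflicts with the unit clause (r).
So every satisfying assignment has q = False.

False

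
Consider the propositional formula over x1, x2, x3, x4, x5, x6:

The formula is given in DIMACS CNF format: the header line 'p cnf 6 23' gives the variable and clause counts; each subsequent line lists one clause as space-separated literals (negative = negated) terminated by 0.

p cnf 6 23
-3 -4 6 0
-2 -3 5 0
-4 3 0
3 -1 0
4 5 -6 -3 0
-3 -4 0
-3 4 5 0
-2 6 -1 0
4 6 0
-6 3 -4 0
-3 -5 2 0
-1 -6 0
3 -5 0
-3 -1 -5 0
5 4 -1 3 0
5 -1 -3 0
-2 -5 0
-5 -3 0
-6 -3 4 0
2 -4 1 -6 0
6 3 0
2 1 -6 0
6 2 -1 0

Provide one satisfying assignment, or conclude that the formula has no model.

x1: False; x2: True; x3: False; x4: False; x5: False; x6: True

Branch on x4: set x4 = False.
From the singleton clause (x6), x6 = True.
From the singleton clause (¬x1), x1 = False.
From the singleton clause (¬x3), x3 = False.
From the singleton clause (¬x5), x5 = False.
From the singleton clause (x2), x2 = True.
This assignment satisfies each clause.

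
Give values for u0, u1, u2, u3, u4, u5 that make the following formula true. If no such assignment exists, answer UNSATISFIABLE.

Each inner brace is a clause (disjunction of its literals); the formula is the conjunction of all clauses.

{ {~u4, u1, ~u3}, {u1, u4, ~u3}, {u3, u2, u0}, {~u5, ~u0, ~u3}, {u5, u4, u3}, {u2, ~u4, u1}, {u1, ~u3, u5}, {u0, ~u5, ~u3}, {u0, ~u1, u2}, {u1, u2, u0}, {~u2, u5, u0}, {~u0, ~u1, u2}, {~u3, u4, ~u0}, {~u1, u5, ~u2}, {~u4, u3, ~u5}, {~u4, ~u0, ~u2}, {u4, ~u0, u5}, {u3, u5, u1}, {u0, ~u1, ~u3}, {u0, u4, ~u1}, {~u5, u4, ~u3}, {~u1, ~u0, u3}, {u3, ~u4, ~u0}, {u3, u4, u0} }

u0=1, u1=0, u2=1, u3=0, u4=0, u5=1

Branch on u4: set u4 = 0.
Branch on u1: set u1 = 0.
(~u3) alone gives u3 = 0.
(u5) alone gives u5 = 1.
(u0) alone gives u0 = 1.
All clauses hold; u2 can take either value.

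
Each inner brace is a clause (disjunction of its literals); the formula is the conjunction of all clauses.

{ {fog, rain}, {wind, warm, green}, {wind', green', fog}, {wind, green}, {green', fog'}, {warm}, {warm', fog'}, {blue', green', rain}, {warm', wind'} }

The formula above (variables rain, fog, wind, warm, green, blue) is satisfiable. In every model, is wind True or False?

Suppose wind = 1.
(warm) alone gives warm = 1.
But (warm') is also a unit clause — contradiction.
So every satisfying assignment has wind = False.

False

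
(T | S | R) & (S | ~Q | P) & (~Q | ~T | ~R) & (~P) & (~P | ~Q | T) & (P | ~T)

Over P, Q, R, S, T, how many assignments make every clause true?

5

There are 2^5 = 32 truth assignments over (P, Q, R, S, T).
Split on Q. With Q = 1, the clauses containing Q are satisfied and ~Q drops from the rest; 2 of the 2^4 = 16 assignments to the other variables satisfy what remains.
With Q = 0, by the same count on the reduced clause set, 3 assignments work.
(One model: P=F, Q=F, R=F, S=T, T=F.)
Total: 2 + 3 = 5.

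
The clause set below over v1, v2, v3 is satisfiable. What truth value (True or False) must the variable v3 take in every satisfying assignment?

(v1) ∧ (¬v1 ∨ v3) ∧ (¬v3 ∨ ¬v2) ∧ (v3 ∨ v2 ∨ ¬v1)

Suppose v3 = False.
The clause (v1) is unit, so v1 = True.
That conflicts with the unit clause (¬v1).
So every satisfying assignment has v3 = True.

True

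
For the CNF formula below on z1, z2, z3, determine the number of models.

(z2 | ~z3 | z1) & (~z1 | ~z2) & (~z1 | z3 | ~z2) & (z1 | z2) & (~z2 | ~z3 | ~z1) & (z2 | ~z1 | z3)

There are 2^3 = 8 truth assignments over (z1, z2, z3).
Split on z3. With z3 = 1, the clauses containing z3 are satisfied and ~z3 drops from the rest; 2 of the 2^2 = 4 assignments to the other variables satisfy what remains.
With z3 = 0, by the same count on the reduced clause set, 1 assignment works.
(One model: z1=F, z2=T, z3=F.)
Total: 2 + 1 = 3.

3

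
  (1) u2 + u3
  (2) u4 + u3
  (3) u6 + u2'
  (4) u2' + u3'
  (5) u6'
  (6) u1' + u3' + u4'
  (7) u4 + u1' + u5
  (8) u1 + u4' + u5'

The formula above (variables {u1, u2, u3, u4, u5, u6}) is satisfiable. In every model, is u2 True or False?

False

Suppose u2 = 1.
(u6) alone gives u6 = 1.
That conflicts with the unit clause (u6').
So every satisfying assignment has u2 = False.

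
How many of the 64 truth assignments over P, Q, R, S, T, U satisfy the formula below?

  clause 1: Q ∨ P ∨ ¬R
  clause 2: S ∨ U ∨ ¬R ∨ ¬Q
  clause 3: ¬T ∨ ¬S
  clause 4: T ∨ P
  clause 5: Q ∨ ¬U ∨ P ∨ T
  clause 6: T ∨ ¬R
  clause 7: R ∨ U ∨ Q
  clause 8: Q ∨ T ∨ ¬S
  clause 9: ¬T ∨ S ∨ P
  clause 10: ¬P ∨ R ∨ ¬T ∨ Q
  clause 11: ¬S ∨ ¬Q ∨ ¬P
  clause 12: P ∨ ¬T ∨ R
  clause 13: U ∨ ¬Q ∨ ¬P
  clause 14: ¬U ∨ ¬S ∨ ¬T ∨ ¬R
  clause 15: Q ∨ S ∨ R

There are 2^6 = 64 truth assignments over (P, Q, R, S, T, U).
Split on T. With T = True, the clauses containing T are satisfied and ¬T drops from the rest; 4 of the 2^5 = 32 assignments to the other variables satisfy what remains.
With T = False, by the same count on the reduced clause set, 1 assignment works.
(One model: P=T, Q=F, R=T, S=F, T=T, U=F.)
Total: 4 + 1 = 5.

5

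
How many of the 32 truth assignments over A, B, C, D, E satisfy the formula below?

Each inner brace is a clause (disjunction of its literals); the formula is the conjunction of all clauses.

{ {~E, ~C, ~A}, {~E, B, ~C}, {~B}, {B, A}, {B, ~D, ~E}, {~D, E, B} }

There are 2^5 = 32 truth assignments over (A, B, C, D, E).
Split on E. With E = 1, the clauses containing E are satisfied and ~E drops from the rest; 1 of the 2^4 = 16 assignments to the other variables satisfy what remains.
With E = 0, by the same count on the reduced clause set, 2 assignments work.
Total: 1 + 2 = 3.

3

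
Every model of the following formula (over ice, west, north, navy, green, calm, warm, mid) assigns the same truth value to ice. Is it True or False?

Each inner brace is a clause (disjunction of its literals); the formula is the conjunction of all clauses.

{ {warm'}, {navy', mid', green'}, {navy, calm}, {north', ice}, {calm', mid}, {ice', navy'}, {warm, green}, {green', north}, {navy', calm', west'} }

Suppose ice = 0.
Unit clause (warm') forces warm = 0.
Unit clause (north') forces north = 0.
Unit clause (green) forces green = 1.
But (green') is also a unit clause — contradiction.
So every satisfying assignment has ice = True.

True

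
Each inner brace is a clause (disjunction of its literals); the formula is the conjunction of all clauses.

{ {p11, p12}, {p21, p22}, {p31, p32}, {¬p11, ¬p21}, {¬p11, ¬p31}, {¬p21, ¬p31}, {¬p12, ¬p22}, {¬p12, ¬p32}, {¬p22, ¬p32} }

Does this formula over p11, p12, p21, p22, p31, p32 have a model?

Unsatisfiable

Branch on p11: set p11 = True.
(¬p21) alone gives p21 = False.
(p22) alone gives p22 = True.
(¬p31) alone gives p31 = False.
(p32) alone gives p32 = True.
But (¬p32) is also a unit clause — contradiction.
So p11 must be the other value — set p11 = False.
(p12) alone gives p12 = True.
(¬p22) alone gives p22 = False.
(p21) alone gives p21 = True.
(¬p31) alone gives p31 = False.
(p32) alone gives p32 = True.
But (¬p32) is also a unit clause — contradiction.
Neither p11 = True nor p11 = False works.
No assignment satisfies every clause.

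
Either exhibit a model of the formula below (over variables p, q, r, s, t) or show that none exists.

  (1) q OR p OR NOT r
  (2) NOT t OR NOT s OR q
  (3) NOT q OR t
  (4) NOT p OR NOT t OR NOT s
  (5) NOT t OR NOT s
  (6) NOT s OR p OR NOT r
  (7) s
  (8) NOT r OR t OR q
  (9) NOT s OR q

UNSATISFIABLE

(s) alone gives s = true.
(NOT t) alone gives t = false.
(NOT q) alone gives q = false.
That conflicts with the unit clause (q).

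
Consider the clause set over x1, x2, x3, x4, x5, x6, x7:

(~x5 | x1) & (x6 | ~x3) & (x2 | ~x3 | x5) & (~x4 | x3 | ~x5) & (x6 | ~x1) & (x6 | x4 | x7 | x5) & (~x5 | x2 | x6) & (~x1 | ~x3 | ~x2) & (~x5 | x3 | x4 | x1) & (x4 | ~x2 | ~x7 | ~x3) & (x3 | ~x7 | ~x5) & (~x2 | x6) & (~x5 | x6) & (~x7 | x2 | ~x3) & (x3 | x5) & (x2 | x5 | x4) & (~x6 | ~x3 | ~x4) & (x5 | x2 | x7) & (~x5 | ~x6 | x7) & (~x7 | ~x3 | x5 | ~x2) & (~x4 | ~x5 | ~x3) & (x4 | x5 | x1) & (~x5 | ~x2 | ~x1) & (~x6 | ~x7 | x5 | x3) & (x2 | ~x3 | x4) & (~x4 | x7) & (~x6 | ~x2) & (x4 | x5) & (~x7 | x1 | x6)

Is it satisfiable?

Unsatisfiable

Branch on x5: set x5 = 0.
Unit clause (x3) forces x3 = 1.
Unit clause (x6) forces x6 = 1.
Unit clause (x2) forces x2 = 1.
Now (~x2) is unsatisfied and unit — conflict.
Backtrack on x5: now try x5 = 1.
Unit clause (x1) forces x1 = 1.
Unit clause (x6) forces x6 = 1.
Unit clause (x7) forces x7 = 1.
Unit clause (x3) forces x3 = 1.
Unit clause (~x2) forces x2 = 0.
Now (x2) is unsatisfied and unit — conflict.
Both values of x5 lead to a conflict.
No assignment satisfies every clause.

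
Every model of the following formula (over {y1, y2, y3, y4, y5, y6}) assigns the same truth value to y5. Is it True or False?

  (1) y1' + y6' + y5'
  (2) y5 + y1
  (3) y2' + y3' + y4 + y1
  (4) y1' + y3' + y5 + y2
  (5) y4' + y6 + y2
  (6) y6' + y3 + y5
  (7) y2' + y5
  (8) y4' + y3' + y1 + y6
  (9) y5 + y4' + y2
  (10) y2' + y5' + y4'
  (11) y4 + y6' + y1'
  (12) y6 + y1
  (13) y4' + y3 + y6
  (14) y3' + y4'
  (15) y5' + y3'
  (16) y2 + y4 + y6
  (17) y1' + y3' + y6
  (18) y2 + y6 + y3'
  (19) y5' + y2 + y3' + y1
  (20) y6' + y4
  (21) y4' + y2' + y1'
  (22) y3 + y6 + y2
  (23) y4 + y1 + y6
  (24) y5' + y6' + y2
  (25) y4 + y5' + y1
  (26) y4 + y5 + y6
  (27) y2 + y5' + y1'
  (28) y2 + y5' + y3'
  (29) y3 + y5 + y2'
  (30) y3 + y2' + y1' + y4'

Suppose y5 = 0.
Unit clause (y1) forces y1 = 1.
Unit clause (y2') forces y2 = 0.
Unit clause (y3') forces y3 = 0.
Unit clause (y6') forces y6 = 0.
But (y6) is also a unit clause — contradiction.
So every satisfying assignment has y5 = True.

True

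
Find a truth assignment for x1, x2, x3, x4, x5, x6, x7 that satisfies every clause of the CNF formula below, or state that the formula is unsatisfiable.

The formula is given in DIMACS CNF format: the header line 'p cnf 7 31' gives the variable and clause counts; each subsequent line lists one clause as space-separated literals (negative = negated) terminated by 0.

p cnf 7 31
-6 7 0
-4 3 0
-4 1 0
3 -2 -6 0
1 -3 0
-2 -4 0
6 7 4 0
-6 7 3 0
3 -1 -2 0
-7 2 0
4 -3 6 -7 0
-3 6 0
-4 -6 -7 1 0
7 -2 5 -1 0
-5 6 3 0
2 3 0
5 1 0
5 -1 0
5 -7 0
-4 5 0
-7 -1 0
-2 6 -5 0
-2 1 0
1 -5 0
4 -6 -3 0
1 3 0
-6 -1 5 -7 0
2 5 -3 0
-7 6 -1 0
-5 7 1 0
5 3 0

UNSATISFIABLE

Case x6 = False:
(¬x3) alone gives x3 = False.
(¬x4) alone gives x4 = False.
(x7) alone gives x7 = True.
(x2) alone gives x2 = True.
(¬x1) alone gives x1 = False.
That conflicts with the unit clause (x1).
That branch fails; take x6 = True instead.
(x7) alone gives x7 = True.
(x2) alone gives x2 = True.
(x3) alone gives x3 = True.
(x1) alone gives x1 = True.
That conflicts with the unit clause (¬x1).
Neither x6 = True nor x6 = False works.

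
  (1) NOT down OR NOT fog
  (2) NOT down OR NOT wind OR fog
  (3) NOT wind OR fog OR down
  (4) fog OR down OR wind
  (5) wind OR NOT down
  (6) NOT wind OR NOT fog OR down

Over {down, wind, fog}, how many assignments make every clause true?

1

There are 2^3 = 8 truth assignments over (down, wind, fog).
Check each against the 6 clauses (columns in the order down, wind, fog):
  F F F  ✗ fails (fog OR down OR wind)
  F F T  ✓ satisfies all
  F T F  ✗ fails (NOT wind OR fog OR down)
  F T T  ✗ fails (NOT wind OR NOT fog OR down)
  T F F  ✗ fails (wind OR NOT down)
  T F T  ✗ fails (NOT down OR NOT fog)
  T T F  ✗ fails (NOT down OR NOT wind OR fog)
  T T T  ✗ fails (NOT down OR NOT fog)
1 of the 8 rows is a model.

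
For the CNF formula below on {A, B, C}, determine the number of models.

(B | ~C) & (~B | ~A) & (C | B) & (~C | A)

There are 2^3 = 8 truth assignments over (A, B, C).
Check each against the 4 clauses (columns in the order A, B, C):
  F F F  ✗ fails (C | B)
  F F T  ✗ fails (B | ~C)
  F T F  ✓ satisfies all
  F T T  ✗ fails (~C | A)
  T F F  ✗ fails (C | B)
  T F T  ✗ fails (B | ~C)
  T T F  ✗ fails (~B | ~A)
  T T T  ✗ fails (~B | ~A)
1 of the 8 rows is a model.

1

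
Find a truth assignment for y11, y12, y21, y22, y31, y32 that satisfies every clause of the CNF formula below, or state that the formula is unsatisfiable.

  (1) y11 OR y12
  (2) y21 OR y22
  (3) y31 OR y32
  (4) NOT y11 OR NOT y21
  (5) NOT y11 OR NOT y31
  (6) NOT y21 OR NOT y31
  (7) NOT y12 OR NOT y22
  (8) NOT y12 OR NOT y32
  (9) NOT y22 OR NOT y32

UNSATISFIABLE

Case y11 = true:
The clause (NOT y21) is unit, so y21 = false.
The clause (y22) is unit, so y22 = true.
The clause (NOT y31) is unit, so y31 = false.
The clause (y32) is unit, so y32 = true.
Now (NOT y32) is unsatisfied and unit — conflict.
That branch fails; take y11 = false instead.
The clause (y12) is unit, so y12 = true.
The clause (NOT y22) is unit, so y22 = false.
The clause (y21) is unit, so y21 = true.
The clause (NOT y31) is unit, so y31 = false.
The clause (y32) is unit, so y32 = true.
Now (NOT y32) is unsatisfied and unit — conflict.
Either choice for y11 ends in contradiction.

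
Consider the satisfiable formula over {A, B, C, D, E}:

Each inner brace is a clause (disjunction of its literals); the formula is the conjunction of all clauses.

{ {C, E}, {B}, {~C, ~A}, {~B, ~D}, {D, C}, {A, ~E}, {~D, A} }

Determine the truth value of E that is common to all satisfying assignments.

Suppose E = 1.
The clause (B) is unit, so B = 1.
The clause (~D) is unit, so D = 0.
The clause (C) is unit, so C = 1.
The clause (~A) is unit, so A = 0.
Now (A) is unsatisfied and unit — conflict.
So every satisfying assignment has E = False.

False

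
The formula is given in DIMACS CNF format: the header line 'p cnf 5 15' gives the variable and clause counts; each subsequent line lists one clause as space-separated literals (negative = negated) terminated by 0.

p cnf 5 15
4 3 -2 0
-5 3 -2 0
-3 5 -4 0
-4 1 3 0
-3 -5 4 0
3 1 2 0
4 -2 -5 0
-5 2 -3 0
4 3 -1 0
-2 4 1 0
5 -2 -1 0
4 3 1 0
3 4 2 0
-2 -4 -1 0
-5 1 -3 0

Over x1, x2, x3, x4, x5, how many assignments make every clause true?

4

There are 2^5 = 32 truth assignments over (x1, x2, x3, x4, x5).
Split on x5. With x5 = True, the clauses containing x5 are satisfied and ¬x5 drops from the rest; 1 of the 2^4 = 16 assignments to the other variables satisfy what remains.
With x5 = False, by the same count on the reduced clause set, 3 assignments work.
Total: 1 + 3 = 4.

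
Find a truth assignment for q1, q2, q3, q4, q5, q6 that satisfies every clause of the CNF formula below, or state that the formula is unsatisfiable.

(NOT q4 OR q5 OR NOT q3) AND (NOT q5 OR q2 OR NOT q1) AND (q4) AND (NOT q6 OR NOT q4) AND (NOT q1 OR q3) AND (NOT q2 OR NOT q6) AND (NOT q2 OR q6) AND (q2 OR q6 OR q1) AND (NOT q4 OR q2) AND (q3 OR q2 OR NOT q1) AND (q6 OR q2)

UNSATISFIABLE

(q4) alone gives q4 = true.
(NOT q6) alone gives q6 = false.
(NOT q2) alone gives q2 = false.
That conflicts with the unit clause (q2).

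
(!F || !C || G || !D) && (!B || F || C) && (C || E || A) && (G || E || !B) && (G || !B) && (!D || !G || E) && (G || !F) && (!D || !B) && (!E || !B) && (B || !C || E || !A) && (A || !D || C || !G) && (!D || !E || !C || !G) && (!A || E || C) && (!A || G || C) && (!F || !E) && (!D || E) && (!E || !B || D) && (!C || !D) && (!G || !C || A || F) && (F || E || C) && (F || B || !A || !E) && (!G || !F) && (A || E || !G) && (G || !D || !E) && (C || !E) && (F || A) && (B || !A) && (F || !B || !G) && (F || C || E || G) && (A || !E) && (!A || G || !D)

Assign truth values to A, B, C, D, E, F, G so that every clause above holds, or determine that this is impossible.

Case G = true:
From the singleton clause (!F), F = false.
From the singleton clause (A), A = true.
From the singleton clause (B), B = true.
That conflicts with the unit clause (!B).
Backtrack on G: now try G = false.
From the singleton clause (!B), B = false.
From the singleton clause (!F), F = false.
From the singleton clause (A), A = true.
That conflicts with the unit clause (!A).
Both values of G lead to a conflict.

UNSATISFIABLE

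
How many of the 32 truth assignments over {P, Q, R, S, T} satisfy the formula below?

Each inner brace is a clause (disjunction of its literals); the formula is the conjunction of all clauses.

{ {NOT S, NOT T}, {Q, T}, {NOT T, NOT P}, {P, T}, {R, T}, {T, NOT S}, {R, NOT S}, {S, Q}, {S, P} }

1

There are 2^5 = 32 truth assignments over (P, Q, R, S, T).
Split on S. With S = true, the clauses containing S are satisfied and NOT S drops from the rest; 0 of the 2^4 = 16 assignments to the other variables satisfy what remains.
With S = false, by the same count on the reduced clause set, 1 assignment works.
Total: 0 + 1 = 1.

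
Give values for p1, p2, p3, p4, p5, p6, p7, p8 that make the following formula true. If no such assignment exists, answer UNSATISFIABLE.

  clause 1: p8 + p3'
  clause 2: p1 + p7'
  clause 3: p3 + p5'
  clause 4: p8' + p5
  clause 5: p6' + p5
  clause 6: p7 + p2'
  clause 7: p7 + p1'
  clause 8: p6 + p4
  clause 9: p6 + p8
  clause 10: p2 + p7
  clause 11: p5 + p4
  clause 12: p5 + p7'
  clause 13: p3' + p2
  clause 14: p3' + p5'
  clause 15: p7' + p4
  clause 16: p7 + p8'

UNSATISFIABLE

Suppose p8 = 1.
Unit clause (p5) forces p5 = 1.
Unit clause (p3) forces p3 = 1.
Now (p3') is unsatisfied and unit — conflict.
Backtrack on p8: now try p8 = 0.
Unit clause (p3') forces p3 = 0.
Unit clause (p5') forces p5 = 0.
Unit clause (p6') forces p6 = 0.
Now (p6) is unsatisfied and unit — conflict.
Either choice for p8 ends in contradiction.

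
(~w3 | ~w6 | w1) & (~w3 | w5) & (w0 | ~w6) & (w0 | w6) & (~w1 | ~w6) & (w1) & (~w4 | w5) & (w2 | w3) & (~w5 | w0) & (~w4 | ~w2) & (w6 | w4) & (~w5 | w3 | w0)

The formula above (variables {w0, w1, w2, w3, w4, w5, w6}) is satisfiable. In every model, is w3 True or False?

Suppose w3 = 0.
From the singleton clause (w1), w1 = 1.
From the singleton clause (~w6), w6 = 0.
From the singleton clause (w0), w0 = 1.
From the singleton clause (w2), w2 = 1.
From the singleton clause (~w4), w4 = 0.
Now (w4) is unsatisfied and unit — conflict.
So every satisfying assignment has w3 = True.

True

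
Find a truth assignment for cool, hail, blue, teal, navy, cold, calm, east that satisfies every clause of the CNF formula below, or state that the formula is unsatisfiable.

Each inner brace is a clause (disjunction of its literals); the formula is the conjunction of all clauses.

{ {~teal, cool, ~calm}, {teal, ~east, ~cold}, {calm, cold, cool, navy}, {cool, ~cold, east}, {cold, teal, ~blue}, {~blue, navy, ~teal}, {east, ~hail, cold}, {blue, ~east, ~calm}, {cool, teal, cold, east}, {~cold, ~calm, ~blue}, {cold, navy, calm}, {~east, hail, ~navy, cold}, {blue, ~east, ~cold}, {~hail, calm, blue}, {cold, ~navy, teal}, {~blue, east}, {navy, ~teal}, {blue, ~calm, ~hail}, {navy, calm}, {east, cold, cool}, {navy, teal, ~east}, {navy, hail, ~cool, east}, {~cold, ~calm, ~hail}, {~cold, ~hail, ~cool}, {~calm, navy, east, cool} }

cool: 1, hail: 0, blue: 0, teal: 1, navy: 1, cold: 0, calm: 0, east: 0

Try blue = 0.
Try east = 0.
Try cool = 1.
Try hail = 0.
Unit clause (navy) forces navy = 1.
Try cold = 0.
Unit clause (teal) forces teal = 1.
No clause remains; calm is free.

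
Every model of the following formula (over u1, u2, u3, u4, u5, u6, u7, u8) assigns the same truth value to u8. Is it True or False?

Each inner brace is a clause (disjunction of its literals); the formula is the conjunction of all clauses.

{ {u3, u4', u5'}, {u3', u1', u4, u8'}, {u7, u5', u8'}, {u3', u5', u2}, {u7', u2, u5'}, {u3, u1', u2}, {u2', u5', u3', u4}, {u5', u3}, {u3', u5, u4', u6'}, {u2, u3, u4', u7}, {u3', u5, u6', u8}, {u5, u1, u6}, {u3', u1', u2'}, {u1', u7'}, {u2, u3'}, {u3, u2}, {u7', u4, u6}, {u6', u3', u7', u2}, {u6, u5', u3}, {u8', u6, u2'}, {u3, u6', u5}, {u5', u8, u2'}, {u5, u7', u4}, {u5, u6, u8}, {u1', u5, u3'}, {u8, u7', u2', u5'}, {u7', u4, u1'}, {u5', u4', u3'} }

Suppose u8 = 0.
Suppose u5 = 0.
The clause (u6) is unit, so u6 = 1.
The clause (u3') is unit, so u3 = 0.
Now (u3) is unsatisfied and unit — conflict.
Backtrack on u5: now try u5 = 1.
The clause (u3) is unit, so u3 = 1.
The clause (u2) is unit, so u2 = 1.
Now (u2') is unsatisfied and unit — conflict.
Both values of u5 lead to a conflict.
So every satisfying assignment has u8 = True.

True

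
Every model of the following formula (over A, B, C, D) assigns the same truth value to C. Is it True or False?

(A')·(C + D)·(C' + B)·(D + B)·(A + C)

True

Suppose C = 0.
Unit clause (A') forces A = 0.
But (A) is also a unit clause — contradiction.
So every satisfying assignment has C = True.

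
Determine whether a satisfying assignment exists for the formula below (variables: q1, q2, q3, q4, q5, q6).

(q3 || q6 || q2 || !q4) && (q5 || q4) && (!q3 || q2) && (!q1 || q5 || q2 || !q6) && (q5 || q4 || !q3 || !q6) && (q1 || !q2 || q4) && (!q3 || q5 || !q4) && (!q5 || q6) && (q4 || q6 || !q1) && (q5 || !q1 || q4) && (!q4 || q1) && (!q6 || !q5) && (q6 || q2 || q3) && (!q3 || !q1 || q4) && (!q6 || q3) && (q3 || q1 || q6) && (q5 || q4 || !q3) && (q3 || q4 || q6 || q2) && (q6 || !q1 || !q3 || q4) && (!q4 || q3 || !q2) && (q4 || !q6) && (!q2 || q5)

No, unsatisfiable

Case q5 = true:
Unit clause (q6) forces q6 = true.
But (!q6) is also a unit clause — contradiction.
That branch fails; take q5 = false instead.
Unit clause (q4) forces q4 = true.
Unit clause (!q3) forces q3 = false.
Unit clause (q1) forces q1 = true.
Unit clause (!q6) forces q6 = false.
Unit clause (q2) forces q2 = true.
But (!q2) is also a unit clause — contradiction.
Neither q5 = true nor q5 = false works.
No assignment satisfies every clause.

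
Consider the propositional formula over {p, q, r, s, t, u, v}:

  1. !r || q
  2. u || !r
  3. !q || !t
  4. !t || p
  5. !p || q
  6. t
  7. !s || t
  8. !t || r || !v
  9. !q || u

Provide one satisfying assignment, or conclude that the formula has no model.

UNSATISFIABLE

The clause (t) is unit, so t = true.
The clause (!q) is unit, so q = false.
The clause (!r) is unit, so r = false.
The clause (p) is unit, so p = true.
That conflicts with the unit clause (!p).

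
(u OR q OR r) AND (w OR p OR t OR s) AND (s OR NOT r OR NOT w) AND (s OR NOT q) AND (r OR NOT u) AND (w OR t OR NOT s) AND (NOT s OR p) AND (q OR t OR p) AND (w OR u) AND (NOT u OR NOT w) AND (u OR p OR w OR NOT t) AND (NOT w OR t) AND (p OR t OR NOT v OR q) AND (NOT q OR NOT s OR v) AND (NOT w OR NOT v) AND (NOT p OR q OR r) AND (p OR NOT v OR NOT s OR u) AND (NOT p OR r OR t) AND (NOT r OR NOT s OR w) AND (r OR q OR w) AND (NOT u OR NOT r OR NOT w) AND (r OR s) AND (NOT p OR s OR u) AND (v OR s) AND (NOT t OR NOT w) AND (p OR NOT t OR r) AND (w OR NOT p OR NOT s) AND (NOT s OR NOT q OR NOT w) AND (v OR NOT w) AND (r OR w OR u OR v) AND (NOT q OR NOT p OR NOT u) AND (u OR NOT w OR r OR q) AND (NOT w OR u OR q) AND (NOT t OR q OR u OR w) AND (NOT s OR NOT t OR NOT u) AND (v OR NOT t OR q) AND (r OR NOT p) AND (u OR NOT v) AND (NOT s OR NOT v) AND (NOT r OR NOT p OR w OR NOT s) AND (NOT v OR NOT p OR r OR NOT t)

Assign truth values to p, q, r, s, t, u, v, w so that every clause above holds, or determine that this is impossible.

Case s = false:
The clause (NOT q) is unit, so q = false.
The clause (r) is unit, so r = true.
The clause (NOT w) is unit, so w = false.
The clause (u) is unit, so u = true.
The clause (v) is unit, so v = true.
Case p = true:
All clauses hold; t can take either value.

p: true; q: false; r: true; s: false; t: true; u: true; v: true; w: false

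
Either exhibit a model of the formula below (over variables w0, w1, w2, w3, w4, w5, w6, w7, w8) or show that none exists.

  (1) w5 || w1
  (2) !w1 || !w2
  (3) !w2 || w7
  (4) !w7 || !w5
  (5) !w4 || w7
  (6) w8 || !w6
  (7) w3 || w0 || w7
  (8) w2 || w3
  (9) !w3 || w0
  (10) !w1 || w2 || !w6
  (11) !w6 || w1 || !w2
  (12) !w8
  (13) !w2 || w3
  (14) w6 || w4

w0=true,  w1=true,  w2=false,  w3=true,  w4=true,  w5=false,  w6=false,  w7=true,  w8=false

Unit clause (!w8) forces w8 = false.
Unit clause (!w6) forces w6 = false.
Unit clause (w4) forces w4 = true.
Unit clause (w7) forces w7 = true.
Unit clause (!w5) forces w5 = false.
Unit clause (w1) forces w1 = true.
Unit clause (!w2) forces w2 = false.
Unit clause (w3) forces w3 = true.
Unit clause (w0) forces w0 = true.
This assignment satisfies each clause.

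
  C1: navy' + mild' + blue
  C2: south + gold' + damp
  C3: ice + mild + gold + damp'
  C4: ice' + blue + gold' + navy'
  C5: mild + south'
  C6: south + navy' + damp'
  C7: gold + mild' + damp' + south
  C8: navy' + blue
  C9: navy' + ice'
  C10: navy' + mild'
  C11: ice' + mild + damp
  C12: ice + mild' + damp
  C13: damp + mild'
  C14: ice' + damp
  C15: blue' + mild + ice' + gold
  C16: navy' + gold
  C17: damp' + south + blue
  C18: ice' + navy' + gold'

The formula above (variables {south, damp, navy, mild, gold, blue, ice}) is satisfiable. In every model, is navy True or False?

False

Suppose navy = 1.
The clause (blue) is unit, so blue = 1.
The clause (ice') is unit, so ice = 0.
The clause (mild') is unit, so mild = 0.
The clause (south') is unit, so south = 0.
The clause (damp') is unit, so damp = 0.
The clause (gold') is unit, so gold = 0.
But (gold) is also a unit clause — contradiction.
So every satisfying assignment has navy = False.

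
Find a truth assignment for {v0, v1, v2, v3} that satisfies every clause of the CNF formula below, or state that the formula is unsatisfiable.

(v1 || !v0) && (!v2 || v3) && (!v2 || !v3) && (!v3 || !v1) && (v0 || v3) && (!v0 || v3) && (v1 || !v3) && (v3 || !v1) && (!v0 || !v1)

Try v1 = true.
Unit clause (!v3) forces v3 = false.
That conflicts with the unit clause (v3).
Backtrack on v1: now try v1 = false.
Unit clause (!v0) forces v0 = false.
Unit clause (v3) forces v3 = true.
That conflicts with the unit clause (!v3).
Neither v1 = true nor v1 = false works.

UNSATISFIABLE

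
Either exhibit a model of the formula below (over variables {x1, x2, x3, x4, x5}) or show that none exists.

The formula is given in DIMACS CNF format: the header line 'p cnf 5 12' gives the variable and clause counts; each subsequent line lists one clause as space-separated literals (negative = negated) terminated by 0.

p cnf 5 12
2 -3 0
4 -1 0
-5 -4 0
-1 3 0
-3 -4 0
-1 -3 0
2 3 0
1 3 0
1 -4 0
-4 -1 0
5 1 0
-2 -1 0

x1=False, x2=True, x3=True, x4=False, x5=True

Try x2 = True.
From the singleton clause (¬x1), x1 = False.
From the singleton clause (x3), x3 = True.
From the singleton clause (¬x4), x4 = False.
From the singleton clause (x5), x5 = True.
Every clause now holds.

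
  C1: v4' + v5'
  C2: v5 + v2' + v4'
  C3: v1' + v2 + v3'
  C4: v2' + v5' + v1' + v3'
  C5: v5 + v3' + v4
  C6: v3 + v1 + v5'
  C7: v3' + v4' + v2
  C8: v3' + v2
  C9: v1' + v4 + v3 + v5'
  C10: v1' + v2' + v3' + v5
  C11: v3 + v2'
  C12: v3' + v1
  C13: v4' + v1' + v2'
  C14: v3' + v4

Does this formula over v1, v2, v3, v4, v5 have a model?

Try v4 = 0.
Unit clause (v3') forces v3 = 0.
Unit clause (v2') forces v2 = 0.
Try v1 = 0.
Unit clause (v5') forces v5 = 0.
All clauses are satisfied.
A satisfying assignment: v1=0, v2=0, v3=0, v4=0, v5=0.

Satisfiable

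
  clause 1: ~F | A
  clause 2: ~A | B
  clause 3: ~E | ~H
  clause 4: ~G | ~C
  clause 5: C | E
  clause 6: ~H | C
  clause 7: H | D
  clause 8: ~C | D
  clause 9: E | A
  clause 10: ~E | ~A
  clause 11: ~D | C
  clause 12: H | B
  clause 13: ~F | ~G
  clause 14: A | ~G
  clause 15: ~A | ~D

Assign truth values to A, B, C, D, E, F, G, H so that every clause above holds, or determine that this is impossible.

A=0; B=1; C=1; D=1; E=1; F=0; G=0; H=0

Case F = 0:
Case A = 0:
The clause (E) is unit, so E = 1.
The clause (~H) is unit, so H = 0.
The clause (D) is unit, so D = 1.
The clause (C) is unit, so C = 1.
The clause (~G) is unit, so G = 0.
The clause (B) is unit, so B = 1.
This assignment satisfies each clause.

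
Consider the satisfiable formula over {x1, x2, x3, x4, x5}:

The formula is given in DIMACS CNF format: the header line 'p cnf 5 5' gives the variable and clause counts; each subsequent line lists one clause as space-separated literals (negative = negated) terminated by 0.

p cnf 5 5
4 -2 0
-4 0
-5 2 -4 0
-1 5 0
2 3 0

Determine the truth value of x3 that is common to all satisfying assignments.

True

Suppose x3 = False.
(¬x4) alone gives x4 = False.
(¬x2) alone gives x2 = False.
But (x2) is also a unit clause — contradiction.
So every satisfying assignment has x3 = True.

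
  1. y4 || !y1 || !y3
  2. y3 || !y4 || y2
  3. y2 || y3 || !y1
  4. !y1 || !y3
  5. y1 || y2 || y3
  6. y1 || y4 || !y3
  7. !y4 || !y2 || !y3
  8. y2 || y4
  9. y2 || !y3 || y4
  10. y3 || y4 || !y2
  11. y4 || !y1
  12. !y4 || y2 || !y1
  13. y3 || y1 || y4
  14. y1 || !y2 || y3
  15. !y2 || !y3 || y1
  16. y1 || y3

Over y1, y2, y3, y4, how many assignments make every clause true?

There are 2^4 = 16 truth assignments over (y1, y2, y3, y4).
Check each against the 16 clauses (columns in the order y1, y2, y3, y4):
  F F F F  ✗ fails (y1 || y2 || y3)
  F F F T  ✗ fails (y3 || !y4 || y2)
  F F T F  ✗ fails (y1 || y4 || !y3)
  F F T T  ✓ satisfies all
  F T F F  ✗ fails (y3 || y4 || !y2)
  F T F T  ✗ fails (y1 || !y2 || y3)
  F T T F  ✗ fails (y1 || y4 || !y3)
  F T T T  ✗ fails (!y4 || !y2 || !y3)
  T F F F  ✗ fails (y2 || y3 || !y1)
  T F F T  ✗ fails (y3 || !y4 || y2)
  T F T F  ✗ fails (y4 || !y1 || !y3)
  T F T T  ✗ fails (!y1 || !y3)
  T T F F  ✗ fails (y3 || y4 || !y2)
  T T F T  ✓ satisfies all
  T T T F  ✗ fails (y4 || !y1 || !y3)
  T T T T  ✗ fails (!y1 || !y3)
2 of the 16 rows are models.

2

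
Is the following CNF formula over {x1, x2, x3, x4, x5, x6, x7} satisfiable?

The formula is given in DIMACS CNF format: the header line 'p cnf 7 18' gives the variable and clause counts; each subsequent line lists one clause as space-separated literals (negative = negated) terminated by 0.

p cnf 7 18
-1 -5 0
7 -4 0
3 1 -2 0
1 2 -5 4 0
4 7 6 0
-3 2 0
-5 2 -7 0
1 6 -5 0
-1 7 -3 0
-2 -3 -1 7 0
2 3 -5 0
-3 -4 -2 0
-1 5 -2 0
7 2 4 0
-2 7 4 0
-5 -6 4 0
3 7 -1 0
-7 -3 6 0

Yes, satisfiable

Suppose x1 = False.
Suppose x7 = True.
Suppose x3 = False.
(¬x2) alone gives x2 = False.
(¬x5) alone gives x5 = False.
All clauses hold; x4, x6 can take either value.
A satisfying assignment: x1: False; x2: False; x3: False; x4: True; x5: False; x6: True; x7: True.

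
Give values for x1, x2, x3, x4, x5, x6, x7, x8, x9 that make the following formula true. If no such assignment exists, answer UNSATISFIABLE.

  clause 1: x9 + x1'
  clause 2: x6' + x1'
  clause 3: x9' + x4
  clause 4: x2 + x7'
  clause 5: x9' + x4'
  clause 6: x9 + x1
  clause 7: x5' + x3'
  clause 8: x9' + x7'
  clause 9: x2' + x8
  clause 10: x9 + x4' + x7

Branch on x9: set x9 = 1.
Unit clause (x4) forces x4 = 1.
That conflicts with the unit clause (x4').
Backtrack on x9: now try x9 = 0.
Unit clause (x1') forces x1 = 0.
That conflicts with the unit clause (x1).
Both values of x9 lead to a conflict.

UNSATISFIABLE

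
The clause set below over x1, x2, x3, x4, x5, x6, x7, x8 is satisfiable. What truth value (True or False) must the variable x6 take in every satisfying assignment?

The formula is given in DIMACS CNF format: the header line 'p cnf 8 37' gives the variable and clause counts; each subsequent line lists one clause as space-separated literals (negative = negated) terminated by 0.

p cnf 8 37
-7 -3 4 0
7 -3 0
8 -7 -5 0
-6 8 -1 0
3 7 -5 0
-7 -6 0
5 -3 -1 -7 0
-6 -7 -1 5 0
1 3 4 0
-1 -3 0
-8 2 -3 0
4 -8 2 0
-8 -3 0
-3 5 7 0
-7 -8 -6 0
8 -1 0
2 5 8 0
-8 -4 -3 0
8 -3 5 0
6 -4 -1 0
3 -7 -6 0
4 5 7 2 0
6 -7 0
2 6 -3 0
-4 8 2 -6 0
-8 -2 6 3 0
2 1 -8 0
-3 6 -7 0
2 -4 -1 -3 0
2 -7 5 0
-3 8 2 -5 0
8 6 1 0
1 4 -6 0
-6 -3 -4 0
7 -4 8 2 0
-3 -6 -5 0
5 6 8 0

True

Suppose x6 = False.
(¬x7) alone gives x7 = False.
(¬x3) alone gives x3 = False.
(¬x5) alone gives x5 = False.
(x8) alone gives x8 = True.
(¬x2) alone gives x2 = False.
(x4) alone gives x4 = True.
(¬x1) alone gives x1 = False.
Now (x1) is unsatisfied and unit — conflict.
So every satisfying assignment has x6 = True.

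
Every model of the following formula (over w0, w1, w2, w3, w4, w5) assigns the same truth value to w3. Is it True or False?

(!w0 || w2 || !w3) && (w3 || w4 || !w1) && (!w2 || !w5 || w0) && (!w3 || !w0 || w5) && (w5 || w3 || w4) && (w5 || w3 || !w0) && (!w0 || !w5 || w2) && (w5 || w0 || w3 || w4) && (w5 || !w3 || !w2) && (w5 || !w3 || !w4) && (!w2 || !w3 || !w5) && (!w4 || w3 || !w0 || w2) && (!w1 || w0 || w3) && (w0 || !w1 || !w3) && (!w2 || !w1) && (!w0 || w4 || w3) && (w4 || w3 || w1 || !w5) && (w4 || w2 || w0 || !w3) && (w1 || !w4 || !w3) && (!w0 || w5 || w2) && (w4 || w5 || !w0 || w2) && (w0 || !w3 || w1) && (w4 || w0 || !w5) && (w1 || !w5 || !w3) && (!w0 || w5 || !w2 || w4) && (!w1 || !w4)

Suppose w3 = true.
Suppose w0 = false.
From the singleton clause (!w1), w1 = false.
But (w1) is also a unit clause — contradiction.
So w0 must be the other value — set w0 = true.
From the singleton clause (w2), w2 = true.
From the singleton clause (w5), w5 = true.
But (!w5) is also a unit clause — contradiction.
Both values of w0 lead to a conflict.
So every satisfying assignment has w3 = False.

False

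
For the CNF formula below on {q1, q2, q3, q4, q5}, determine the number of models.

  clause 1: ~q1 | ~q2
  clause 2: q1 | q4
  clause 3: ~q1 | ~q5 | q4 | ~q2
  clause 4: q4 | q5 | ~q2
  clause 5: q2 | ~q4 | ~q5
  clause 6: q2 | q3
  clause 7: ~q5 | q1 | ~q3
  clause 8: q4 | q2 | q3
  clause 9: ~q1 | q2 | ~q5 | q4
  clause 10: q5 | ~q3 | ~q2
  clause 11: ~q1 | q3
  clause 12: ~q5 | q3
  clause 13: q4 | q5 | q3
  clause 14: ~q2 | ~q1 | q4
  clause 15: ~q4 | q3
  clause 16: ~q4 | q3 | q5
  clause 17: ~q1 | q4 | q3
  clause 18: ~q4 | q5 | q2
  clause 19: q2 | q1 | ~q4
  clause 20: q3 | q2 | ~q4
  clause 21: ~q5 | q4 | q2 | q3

1

There are 2^5 = 32 truth assignments over (q1, q2, q3, q4, q5).
Split on q1. With q1 = 1, the clauses containing q1 are satisfied and ~q1 drops from the rest; 1 of the 2^4 = 16 assignments to the other variables satisfy what remains.
With q1 = 0, by the same count on the reduced clause set, 0 assignments work.
(One model: q1=T, q2=F, q3=T, q4=F, q5=F.)
Total: 1 + 0 = 1.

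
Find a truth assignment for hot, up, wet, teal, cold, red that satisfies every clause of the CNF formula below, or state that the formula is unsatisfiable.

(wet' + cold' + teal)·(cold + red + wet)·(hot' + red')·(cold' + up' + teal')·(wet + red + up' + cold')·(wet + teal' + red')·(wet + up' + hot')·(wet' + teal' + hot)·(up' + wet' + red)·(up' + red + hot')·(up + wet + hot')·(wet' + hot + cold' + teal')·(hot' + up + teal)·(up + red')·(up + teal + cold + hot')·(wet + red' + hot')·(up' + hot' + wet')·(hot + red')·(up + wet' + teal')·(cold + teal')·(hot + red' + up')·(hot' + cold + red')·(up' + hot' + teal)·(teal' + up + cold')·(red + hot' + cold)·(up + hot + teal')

Branch on hot: set hot = 0.
(red') alone gives red = 0.
Branch on cold: set cold = 1.
Branch on wet: set wet = 0.
(up') alone gives up = 0.
(teal') alone gives teal = 0.
Every clause now holds.

hot ↦ 0, up ↦ 0, wet ↦ 0, teal ↦ 0, cold ↦ 1, red ↦ 0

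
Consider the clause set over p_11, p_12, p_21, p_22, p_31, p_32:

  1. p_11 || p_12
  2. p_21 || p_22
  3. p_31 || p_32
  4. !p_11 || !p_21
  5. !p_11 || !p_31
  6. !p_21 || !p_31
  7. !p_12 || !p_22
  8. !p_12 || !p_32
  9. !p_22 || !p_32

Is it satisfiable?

No

Branch on p_11: set p_11 = true.
From the singleton clause (!p_21), p_21 = false.
From the singleton clause (p_22), p_22 = true.
From the singleton clause (!p_31), p_31 = false.
From the singleton clause (p_32), p_32 = true.
But (!p_32) is also a unit clause — contradiction.
So p_11 must be the other value — set p_11 = false.
From the singleton clause (p_12), p_12 = true.
From the singleton clause (!p_22), p_22 = false.
From the singleton clause (p_21), p_21 = true.
From the singleton clause (!p_31), p_31 = false.
From the singleton clause (p_32), p_32 = true.
But (!p_32) is also a unit clause — contradiction.
Neither p_11 = true nor p_11 = false works.
No assignment satisfies every clause.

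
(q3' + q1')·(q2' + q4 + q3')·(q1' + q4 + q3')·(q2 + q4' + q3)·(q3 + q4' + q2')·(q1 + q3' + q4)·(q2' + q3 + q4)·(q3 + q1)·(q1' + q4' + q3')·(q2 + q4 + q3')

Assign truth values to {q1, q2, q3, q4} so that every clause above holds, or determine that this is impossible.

q1: 0; q2: 1; q3: 1; q4: 1

Suppose q3 = 1.
(q1') alone gives q1 = 0.
(q4) alone gives q4 = 1.
Every clause is now satisfied; q2 is unconstrained.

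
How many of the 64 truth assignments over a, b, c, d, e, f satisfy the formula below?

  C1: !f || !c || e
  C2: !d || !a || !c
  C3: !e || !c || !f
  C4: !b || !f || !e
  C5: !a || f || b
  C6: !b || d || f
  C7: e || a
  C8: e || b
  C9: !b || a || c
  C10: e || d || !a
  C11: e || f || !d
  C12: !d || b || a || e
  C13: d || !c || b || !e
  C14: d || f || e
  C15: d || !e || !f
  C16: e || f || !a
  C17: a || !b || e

8

There are 2^6 = 64 truth assignments over (a, b, c, d, e, f).
Split on b. With b = true, the clauses containing b are satisfied and !b drops from the rest; 3 of the 2^5 = 32 assignments to the other variables satisfy what remains.
With b = false, by the same count on the reduced clause set, 5 assignments work.
Total: 3 + 5 = 8.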